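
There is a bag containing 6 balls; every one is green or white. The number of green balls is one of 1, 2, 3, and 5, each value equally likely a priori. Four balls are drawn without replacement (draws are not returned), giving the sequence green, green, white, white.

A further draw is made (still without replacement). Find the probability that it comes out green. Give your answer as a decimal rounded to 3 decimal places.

Under each hypothesis, the probability of the observed sequence is: P(data | r = 1) = (1/6)(0/5) = 0; P(data | r = 2) = (2/6)(1/5)(4/4)(3/3) = 1/15; P(data | r = 3) = (3/6)(2/5)(3/4)(2/3) = 1/10; P(data | r = 5) = (5/6)(4/5)(1/4)(0/3) = 0.
Weighting by the prior gives 1/4 · 0 = 0, 1/4 · 1/15 = 1/60, 1/4 · 1/10 = 1/40, 1/4 · 0 = 0; with total 1/24.
Dividing through by the total gives posterior P(r = 1 | data) = 0, P(r = 2 | data) = 2/5, P(r = 3 | data) = 3/5, P(r = 5 | data) = 0.
The predictive probability is P(green next | data) = (0)(2/5) + (1/2)(3/5) = 3/10.

0.300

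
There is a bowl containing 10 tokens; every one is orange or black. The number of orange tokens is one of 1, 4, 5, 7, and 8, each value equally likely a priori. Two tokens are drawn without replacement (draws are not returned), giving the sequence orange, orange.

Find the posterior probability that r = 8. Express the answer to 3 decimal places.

0.431

Compute the likelihood of the observed sequence for each case: P(data | r = 1) = (1/10)(0/9) = 0; P(data | r = 4) = (4/10)(3/9) = 2/15; P(data | r = 5) = (5/10)(4/9) = 2/9; P(data | r = 7) = (7/10)(6/9) = 7/15; P(data | r = 8) = (8/10)(7/9) = 28/45.
Weighting by the prior gives 1/5 · 0 = 0, 1/5 · 2/15 = 2/75, 1/5 · 2/9 = 2/45, 1/5 · 7/15 = 7/75, 1/5 · 28/45 = 28/225; with total 13/45.
By Bayes' rule, P(r = 8 | data) = (28/225) / (13/45) = 28/65.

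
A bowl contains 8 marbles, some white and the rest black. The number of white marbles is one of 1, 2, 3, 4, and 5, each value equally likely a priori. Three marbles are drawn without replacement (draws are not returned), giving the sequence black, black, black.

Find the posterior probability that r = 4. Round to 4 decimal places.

For each hypothesis, P(data | H) works out to: P(data | r = 1) = (7/8)(6/7)(5/6) = 5/8; P(data | r = 2) = (6/8)(5/7)(4/6) = 5/14; P(data | r = 3) = (5/8)(4/7)(3/6) = 5/28; P(data | r = 4) = (4/8)(3/7)(2/6) = 1/14; P(data | r = 5) = (3/8)(2/7)(1/6) = 1/56.
The prior-weighted likelihoods are 1/5 · 5/8 = 1/8, 1/5 · 5/14 = 1/14, 1/5 · 5/28 = 1/28, 1/5 · 1/14 = 1/70, 1/5 · 1/56 = 1/280; with total 1/4.
By Bayes' rule, P(r = 4 | data) = (1/70) / (1/4) = 2/35.

0.0571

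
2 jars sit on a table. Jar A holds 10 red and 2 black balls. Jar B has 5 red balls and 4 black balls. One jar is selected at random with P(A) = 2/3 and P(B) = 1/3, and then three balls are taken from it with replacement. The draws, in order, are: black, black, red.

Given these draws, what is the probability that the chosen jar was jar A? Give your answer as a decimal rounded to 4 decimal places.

0.2967

The likelihood of the observed sequence under each hypothesis: P(data | jar A) = (2/12)(2/12)(10/12) = 0.023148; P(data | jar B) = (4/9)(4/9)(5/9) = 0.10974.
Weighting by the prior gives 2/3 · 0.023148 = 0.015432, 1/3 · 0.10974 = 0.03658; summing to 0.052012.
Hence P(jar A | data) = (0.015432) / (0.052012) = 0.2967.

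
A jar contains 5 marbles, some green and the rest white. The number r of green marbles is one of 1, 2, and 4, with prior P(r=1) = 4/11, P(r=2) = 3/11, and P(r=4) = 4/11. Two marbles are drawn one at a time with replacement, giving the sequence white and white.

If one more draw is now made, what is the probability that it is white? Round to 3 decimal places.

Compute the likelihood of the observed sequence for each case: P(data | r = 1) = (4/5)(4/5) = 16/25; P(data | r = 2) = (3/5)(3/5) = 9/25; P(data | r = 4) = (1/5)(1/5) = 1/25.
Weighting by the prior gives 4/11 · 16/25 = 64/275, 3/11 · 9/25 = 27/275, 4/11 · 1/25 = 4/275; summing to 19/55.
Normalising, the posterior is P(r = 1 | data) = 64/95, P(r = 2 | data) = 27/95, P(r = 4 | data) = 4/95.
Averaging over the posterior, P(white next | data) = (4/5)(64/95) + (3/5)(27/95) + (1/5)(4/95) = 341/475.

0.718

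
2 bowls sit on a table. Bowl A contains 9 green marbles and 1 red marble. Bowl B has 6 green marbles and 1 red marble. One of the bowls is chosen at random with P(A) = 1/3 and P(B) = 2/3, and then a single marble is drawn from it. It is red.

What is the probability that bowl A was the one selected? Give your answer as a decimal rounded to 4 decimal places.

The likelihood of this draw under each hypothesis: P(data | bowl A) = (1/10) = 1/10; P(data | bowl B) = (1/7) = 1/7.
Weighting by the prior gives 1/3 · 1/10 = 1/30, 2/3 · 1/7 = 2/21; with total 9/70.
So P(bowl A | data) = (1/30) / (9/70) = 7/27.

0.2593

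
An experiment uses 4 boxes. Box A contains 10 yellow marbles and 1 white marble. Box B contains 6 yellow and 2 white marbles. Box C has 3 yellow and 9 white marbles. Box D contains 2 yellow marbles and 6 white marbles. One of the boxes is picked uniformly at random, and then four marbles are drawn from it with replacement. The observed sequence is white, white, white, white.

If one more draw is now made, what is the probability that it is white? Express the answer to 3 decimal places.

Under each hypothesis, the probability of the observed sequence is: P(data | box A) = (1/11)(1/11)(1/11)(1/11) = 6.8301e-05; P(data | box B) = (2/8)(2/8)(2/8)(2/8) = 0.0039062; P(data | box C) = (9/12)(9/12)(9/12)(9/12) = 0.31641; P(data | box D) = (6/8)(6/8)(6/8)(6/8) = 0.31641.
Multiplying each by its prior: 1/4 · 6.8301e-05 = 1.7075e-05, 1/4 · 0.0039062 = 0.00097656, 1/4 · 0.31641 = 0.079102, 1/4 · 0.31641 = 0.079102; these sum to 0.1592.
Normalising, the posterior is P(box A | data) = 0.00010726, P(box B | data) = 0.0061343, P(box C | data) = 0.49688, P(box D | data) = 0.49688.
Averaging over the posterior, P(white next | data) = (1/11)(0.00010726) + (1/4)(0.0061343) + (3/4)(0.49688) + (3/4)(0.49688) = 0.74686.

0.747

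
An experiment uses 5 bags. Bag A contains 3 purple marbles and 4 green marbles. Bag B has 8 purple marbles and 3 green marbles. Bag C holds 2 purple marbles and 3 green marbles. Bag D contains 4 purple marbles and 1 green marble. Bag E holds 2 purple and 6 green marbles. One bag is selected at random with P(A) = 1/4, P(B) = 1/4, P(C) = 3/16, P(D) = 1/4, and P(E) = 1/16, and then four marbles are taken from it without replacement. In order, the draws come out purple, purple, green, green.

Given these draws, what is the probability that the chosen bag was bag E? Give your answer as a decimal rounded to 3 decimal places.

0.042

For each hypothesis, P(data | H) works out to: P(data | bag A) = (3/7)(2/6)(4/5)(3/4) = 0.085714; P(data | bag B) = (8/11)(7/10)(3/9)(2/8) = 0.042424; P(data | bag C) = (2/5)(1/4)(3/3)(2/2) = 0.1; P(data | bag D) = (4/5)(3/4)(1/3)(0/2) = 0; P(data | bag E) = (2/8)(1/7)(6/6)(5/5) = 0.035714.
Weighting by the prior gives 1/4 · 0.085714 = 0.021429, 1/4 · 0.042424 = 0.010606, 3/16 · 0.1 = 0.01875, 1/4 · 0 = 0, 1/16 · 0.035714 = 0.0022321; these sum to 0.053017.
Therefore the posterior P(bag E | data) = (0.0022321) / (0.053017) = 0.042103.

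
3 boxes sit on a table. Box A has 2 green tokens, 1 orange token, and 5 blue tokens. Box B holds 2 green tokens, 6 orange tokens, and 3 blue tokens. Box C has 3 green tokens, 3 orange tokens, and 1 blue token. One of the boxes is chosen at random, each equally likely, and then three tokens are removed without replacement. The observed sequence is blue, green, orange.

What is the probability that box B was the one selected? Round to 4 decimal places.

For each hypothesis, P(data | H) works out to: P(data | box A) = (5/8)(2/7)(1/6) = 0.029762; P(data | box B) = (3/11)(2/10)(6/9) = 0.036364; P(data | box C) = (1/7)(3/6)(3/5) = 0.042857.
Multiplying each by its prior: 1/3 · 0.029762 = 0.0099206, 1/3 · 0.036364 = 0.012121, 1/3 · 0.042857 = 0.014286; summing to 0.036328.
By Bayes' rule, P(box B | data) = (0.012121) / (0.036328) = 0.33366.

0.3337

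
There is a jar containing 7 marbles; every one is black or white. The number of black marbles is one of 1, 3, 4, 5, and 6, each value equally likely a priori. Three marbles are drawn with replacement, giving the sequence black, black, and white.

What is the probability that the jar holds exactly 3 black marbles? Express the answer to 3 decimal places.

0.205

The likelihood of the observed sequence under each hypothesis: P(data | r = 1) = (1/7)(1/7)(6/7) = 0.017493; P(data | r = 3) = (3/7)(3/7)(4/7) = 0.10496; P(data | r = 4) = (4/7)(4/7)(3/7) = 0.13994; P(data | r = 5) = (5/7)(5/7)(2/7) = 0.14577; P(data | r = 6) = (6/7)(6/7)(1/7) = 0.10496.
The prior-weighted likelihoods are 1/5 · 0.017493 = 0.0034985, 1/5 · 0.10496 = 0.020991, 1/5 · 0.13994 = 0.027988, 1/5 · 0.14577 = 0.029155, 1/5 · 0.10496 = 0.020991; summing to 0.10262.
By Bayes' rule, P(r = 3 | data) = (0.020991) / (0.10262) = 0.20455.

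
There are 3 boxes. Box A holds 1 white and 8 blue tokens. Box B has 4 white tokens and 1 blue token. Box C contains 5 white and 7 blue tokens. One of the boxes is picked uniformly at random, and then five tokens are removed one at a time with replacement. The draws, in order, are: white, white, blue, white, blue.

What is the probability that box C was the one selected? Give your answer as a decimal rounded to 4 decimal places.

0.5330

The likelihood of the observed sequence under each hypothesis: P(data | box A) = (1/9)(1/9)(8/9)(1/9)(8/9) = 0.0010838; P(data | box B) = (4/5)(4/5)(1/5)(4/5)(1/5) = 0.02048; P(data | box C) = (5/12)(5/12)(7/12)(5/12)(7/12) = 0.024615.
Multiplying each by its prior: 1/3 · 0.0010838 = 0.00036128, 1/3 · 0.02048 = 0.0068267, 1/3 · 0.024615 = 0.008205; with total 0.015393.
Hence P(box C | data) = (0.008205) / (0.015393) = 0.53304.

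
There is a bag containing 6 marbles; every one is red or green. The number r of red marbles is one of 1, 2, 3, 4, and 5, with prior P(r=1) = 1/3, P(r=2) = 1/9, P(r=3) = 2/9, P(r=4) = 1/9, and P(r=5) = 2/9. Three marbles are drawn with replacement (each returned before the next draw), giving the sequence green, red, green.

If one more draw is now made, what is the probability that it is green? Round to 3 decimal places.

Under each hypothesis, the probability of the observed sequence is: P(data | r = 1) = (5/6)(1/6)(5/6) = 0.11574; P(data | r = 2) = (4/6)(2/6)(4/6) = 0.14815; P(data | r = 3) = (3/6)(3/6)(3/6) = 0.125; P(data | r = 4) = (2/6)(4/6)(2/6) = 0.074074; P(data | r = 5) = (1/6)(5/6)(1/6) = 0.023148.
The prior-weighted likelihoods are 1/3 · 0.11574 = 0.03858, 1/9 · 0.14815 = 0.016461, 2/9 · 0.125 = 0.027778, 1/9 · 0.074074 = 0.0082305, 2/9 · 0.023148 = 0.005144; these sum to 0.096193.
Dividing through by the total gives posterior P(r = 1 | data) = 0.40107, P(r = 2 | data) = 0.17112, P(r = 3 | data) = 0.28877, P(r = 4 | data) = 0.085561, P(r = 5 | data) = 0.053476.
The predictive probability is P(green next | data) = (5/6)(0.40107) + (2/3)(0.17112) + (1/2)(0.28877) + (1/3)(0.085561) + (1/6)(0.053476) = 0.63012.

0.630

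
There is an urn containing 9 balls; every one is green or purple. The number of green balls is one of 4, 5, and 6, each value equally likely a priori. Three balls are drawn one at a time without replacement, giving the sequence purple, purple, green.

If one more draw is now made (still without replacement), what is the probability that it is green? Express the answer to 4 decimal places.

0.6250

Compute the likelihood of the observed sequence for each case: P(data | r = 4) = (5/9)(4/8)(4/7) = 10/63; P(data | r = 5) = (4/9)(3/8)(5/7) = 5/42; P(data | r = 6) = (3/9)(2/8)(6/7) = 1/14.
Multiplying each by its prior: 1/3 · 10/63 = 10/189, 1/3 · 5/42 = 5/126, 1/3 · 1/14 = 1/42; with total 22/189.
Normalising, the posterior is P(r = 4 | data) = 5/11, P(r = 5 | data) = 15/44, P(r = 6 | data) = 9/44.
So P(green next | data) = Σ P(green next | H) P(H | data) = (1/2)(5/11) + (2/3)(15/44) + (5/6)(9/44) = 5/8.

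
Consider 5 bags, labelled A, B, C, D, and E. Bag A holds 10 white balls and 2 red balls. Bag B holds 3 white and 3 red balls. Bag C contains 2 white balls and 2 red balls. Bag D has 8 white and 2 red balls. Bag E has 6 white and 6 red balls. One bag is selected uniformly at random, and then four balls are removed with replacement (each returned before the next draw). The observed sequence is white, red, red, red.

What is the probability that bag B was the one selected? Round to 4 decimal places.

0.3160

Compute the likelihood of the observed sequence for each case: P(data | bag A) = (10/12)(2/12)(2/12)(2/12) = 0.003858; P(data | bag B) = (3/6)(3/6)(3/6)(3/6) = 0.0625; P(data | bag C) = (2/4)(2/4)(2/4)(2/4) = 0.0625; P(data | bag D) = (8/10)(2/10)(2/10)(2/10) = 0.0064; P(data | bag E) = (6/12)(6/12)(6/12)(6/12) = 0.0625.
Multiplying each by its prior: 1/5 · 0.003858 = 0.0007716, 1/5 · 0.0625 = 0.0125, 1/5 · 0.0625 = 0.0125, 1/5 · 0.0064 = 0.00128, 1/5 · 0.0625 = 0.0125; these sum to 0.039552.
By Bayes' rule, P(bag B | data) = (0.0125) / (0.039552) = 0.31604.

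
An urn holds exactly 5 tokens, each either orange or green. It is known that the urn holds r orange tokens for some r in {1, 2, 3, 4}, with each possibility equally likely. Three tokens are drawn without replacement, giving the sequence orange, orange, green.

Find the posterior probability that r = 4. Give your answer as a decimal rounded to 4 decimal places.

The likelihood of the observed sequence under each hypothesis: P(data | r = 1) = (1/5)(0/4) = 0; P(data | r = 2) = (2/5)(1/4)(3/3) = 1/10; P(data | r = 3) = (3/5)(2/4)(2/3) = 1/5; P(data | r = 4) = (4/5)(3/4)(1/3) = 1/5.
The prior-weighted likelihoods are 1/4 · 0 = 0, 1/4 · 1/10 = 1/40, 1/4 · 1/5 = 1/20, 1/4 · 1/5 = 1/20; with total 1/8.
Therefore the posterior P(r = 4 | data) = (1/20) / (1/8) = 2/5.

0.4000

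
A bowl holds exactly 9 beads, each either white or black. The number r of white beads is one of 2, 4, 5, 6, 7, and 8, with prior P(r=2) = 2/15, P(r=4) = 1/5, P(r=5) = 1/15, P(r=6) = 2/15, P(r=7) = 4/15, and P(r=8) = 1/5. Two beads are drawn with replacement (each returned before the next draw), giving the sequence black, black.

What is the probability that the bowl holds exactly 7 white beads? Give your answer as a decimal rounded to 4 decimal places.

The likelihood of the observed sequence under each hypothesis: P(data | r = 2) = (7/9)(7/9) = 0.60494; P(data | r = 4) = (5/9)(5/9) = 0.30864; P(data | r = 5) = (4/9)(4/9) = 0.19753; P(data | r = 6) = (3/9)(3/9) = 0.11111; P(data | r = 7) = (2/9)(2/9) = 0.049383; P(data | r = 8) = (1/9)(1/9) = 0.012346.
The prior-weighted likelihoods are 2/15 · 0.60494 = 0.080658, 1/5 · 0.30864 = 0.061728, 1/15 · 0.19753 = 0.013169, 2/15 · 0.11111 = 0.014815, 4/15 · 0.049383 = 0.013169, 1/5 · 0.012346 = 0.0024691; with total 0.18601.
So P(r = 7 | data) = (0.013169) / (0.18601) = 0.070796.

0.0708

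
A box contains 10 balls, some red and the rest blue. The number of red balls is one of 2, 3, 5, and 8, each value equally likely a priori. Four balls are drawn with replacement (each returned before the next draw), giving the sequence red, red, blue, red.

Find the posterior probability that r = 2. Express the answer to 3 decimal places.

0.034

The likelihood of the observed sequence under each hypothesis: P(data | r = 2) = (2/10)(2/10)(8/10)(2/10) = 0.0064; P(data | r = 3) = (3/10)(3/10)(7/10)(3/10) = 0.0189; P(data | r = 5) = (5/10)(5/10)(5/10)(5/10) = 0.0625; P(data | r = 8) = (8/10)(8/10)(2/10)(8/10) = 0.1024.
Weighting by the prior gives 1/4 · 0.0064 = 0.0016, 1/4 · 0.0189 = 0.004725, 1/4 · 0.0625 = 0.015625, 1/4 · 0.1024 = 0.0256; summing to 0.04755.
So P(r = 2 | data) = (0.0016) / (0.04755) = 0.033649.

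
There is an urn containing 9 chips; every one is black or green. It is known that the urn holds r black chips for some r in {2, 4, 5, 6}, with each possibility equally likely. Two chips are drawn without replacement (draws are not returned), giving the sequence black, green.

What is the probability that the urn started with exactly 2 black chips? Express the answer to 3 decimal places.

0.194

The likelihood of the observed sequence under each hypothesis: P(data | r = 2) = (2/9)(7/8) = 7/36; P(data | r = 4) = (4/9)(5/8) = 5/18; P(data | r = 5) = (5/9)(4/8) = 5/18; P(data | r = 6) = (6/9)(3/8) = 1/4.
Weighting by the prior gives 1/4 · 7/36 = 7/144, 1/4 · 5/18 = 5/72, 1/4 · 5/18 = 5/72, 1/4 · 1/4 = 1/16; these sum to 1/4.
So P(r = 2 | data) = (7/144) / (1/4) = 7/36.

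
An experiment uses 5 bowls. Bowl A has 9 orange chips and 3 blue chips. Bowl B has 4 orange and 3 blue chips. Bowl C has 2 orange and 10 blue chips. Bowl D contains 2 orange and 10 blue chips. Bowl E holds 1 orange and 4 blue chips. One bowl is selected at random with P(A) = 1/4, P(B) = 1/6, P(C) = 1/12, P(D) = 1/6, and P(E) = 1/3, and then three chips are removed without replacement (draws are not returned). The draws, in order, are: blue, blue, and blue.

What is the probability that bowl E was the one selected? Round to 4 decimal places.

0.4838

For each hypothesis, P(data | H) works out to: P(data | bowl A) = (3/12)(2/11)(1/10) = 0.0045455; P(data | bowl B) = (3/7)(2/6)(1/5) = 0.028571; P(data | bowl C) = (10/12)(9/11)(8/10) = 0.54545; P(data | bowl D) = (10/12)(9/11)(8/10) = 0.54545; P(data | bowl E) = (4/5)(3/4)(2/3) = 0.4.
The prior-weighted likelihoods are 1/4 · 0.0045455 = 0.0011364, 1/6 · 0.028571 = 0.0047619, 1/12 · 0.54545 = 0.045455, 1/6 · 0.54545 = 0.090909, 1/3 · 0.4 = 0.13333; these sum to 0.2756.
Therefore the posterior P(bowl E | data) = (0.13333) / (0.2756) = 0.4838.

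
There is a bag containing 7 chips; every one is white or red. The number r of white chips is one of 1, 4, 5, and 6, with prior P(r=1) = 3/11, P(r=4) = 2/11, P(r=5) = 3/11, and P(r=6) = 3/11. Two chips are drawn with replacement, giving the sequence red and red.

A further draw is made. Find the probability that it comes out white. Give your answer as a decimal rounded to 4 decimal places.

0.2614

The likelihood of the observed sequence under each hypothesis: P(data | r = 1) = (6/7)(6/7) = 36/49; P(data | r = 4) = (3/7)(3/7) = 9/49; P(data | r = 5) = (2/7)(2/7) = 4/49; P(data | r = 6) = (1/7)(1/7) = 1/49.
Weighting by the prior gives 3/11 · 36/49 = 108/539, 2/11 · 9/49 = 18/539, 3/11 · 4/49 = 12/539, 3/11 · 1/49 = 3/539; with total 141/539.
The posterior is then P(r = 1 | data) = 36/47, P(r = 4 | data) = 6/47, P(r = 5 | data) = 4/47, P(r = 6 | data) = 1/47.
Averaging over the posterior, P(white next | data) = (1/7)(36/47) + (4/7)(6/47) + (5/7)(4/47) + (6/7)(1/47) = 86/329.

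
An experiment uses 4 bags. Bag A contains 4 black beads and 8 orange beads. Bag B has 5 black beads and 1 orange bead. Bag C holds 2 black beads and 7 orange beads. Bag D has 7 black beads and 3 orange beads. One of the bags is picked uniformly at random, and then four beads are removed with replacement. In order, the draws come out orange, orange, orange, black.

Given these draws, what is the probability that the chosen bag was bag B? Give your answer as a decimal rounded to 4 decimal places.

Under each hypothesis, the probability of the observed sequence is: P(data | bag A) = (8/12)(8/12)(8/12)(4/12) = 0.098765; P(data | bag B) = (1/6)(1/6)(1/6)(5/6) = 0.003858; P(data | bag C) = (7/9)(7/9)(7/9)(2/9) = 0.10456; P(data | bag D) = (3/10)(3/10)(3/10)(7/10) = 0.0189.
Weighting by the prior gives 1/4 · 0.098765 = 0.024691, 1/4 · 0.003858 = 0.00096451, 1/4 · 0.10456 = 0.026139, 1/4 · 0.0189 = 0.004725; these sum to 0.05652.
So P(bag B | data) = (0.00096451) / (0.05652) = 0.017065.

0.0171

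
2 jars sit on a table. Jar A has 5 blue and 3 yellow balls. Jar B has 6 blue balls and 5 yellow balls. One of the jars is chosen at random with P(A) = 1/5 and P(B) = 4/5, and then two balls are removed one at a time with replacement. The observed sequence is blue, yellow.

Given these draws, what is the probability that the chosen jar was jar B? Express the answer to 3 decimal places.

Compute the likelihood of the observed sequence for each case: P(data | jar A) = (5/8)(3/8) = 0.23438; P(data | jar B) = (6/11)(5/11) = 0.24793.
Weighting by the prior gives 1/5 · 0.23438 = 0.046875, 4/5 · 0.24793 = 0.19835; with total 0.24522.
Therefore the posterior P(jar B | data) = (0.19835) / (0.24522) = 0.80885.

0.809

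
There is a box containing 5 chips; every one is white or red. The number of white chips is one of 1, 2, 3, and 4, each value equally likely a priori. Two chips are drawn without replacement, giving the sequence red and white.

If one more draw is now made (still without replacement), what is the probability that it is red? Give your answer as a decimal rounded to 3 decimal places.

0.500

For each hypothesis, P(data | H) works out to: P(data | r = 1) = (4/5)(1/4) = 1/5; P(data | r = 2) = (3/5)(2/4) = 3/10; P(data | r = 3) = (2/5)(3/4) = 3/10; P(data | r = 4) = (1/5)(4/4) = 1/5.
Weighting by the prior gives 1/4 · 1/5 = 1/20, 1/4 · 3/10 = 3/40, 1/4 · 3/10 = 3/40, 1/4 · 1/5 = 1/20; with total 1/4.
Normalising, the posterior is P(r = 1 | data) = 1/5, P(r = 2 | data) = 3/10, P(r = 3 | data) = 3/10, P(r = 4 | data) = 1/5.
Averaging over the posterior, P(red next | data) = (1)(1/5) + (2/3)(3/10) + (1/3)(3/10) + (0)(1/5) = 1/2.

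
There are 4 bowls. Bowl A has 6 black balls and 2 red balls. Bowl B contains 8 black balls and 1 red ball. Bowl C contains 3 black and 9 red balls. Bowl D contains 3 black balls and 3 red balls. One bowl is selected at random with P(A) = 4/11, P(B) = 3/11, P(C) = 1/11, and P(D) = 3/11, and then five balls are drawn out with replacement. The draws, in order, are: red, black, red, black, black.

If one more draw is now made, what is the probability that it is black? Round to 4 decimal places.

0.6465

The likelihood of the observed sequence under each hypothesis: P(data | bowl A) = (2/8)(6/8)(2/8)(6/8)(6/8) = 0.026367; P(data | bowl B) = (1/9)(8/9)(1/9)(8/9)(8/9) = 0.0086708; P(data | bowl C) = (9/12)(3/12)(9/12)(3/12)(3/12) = 0.0087891; P(data | bowl D) = (3/6)(3/6)(3/6)(3/6)(3/6) = 0.03125.
Multiplying each by its prior: 4/11 · 0.026367 = 0.0095881, 3/11 · 0.0086708 = 0.0023648, 1/11 · 0.0087891 = 0.00079901, 3/11 · 0.03125 = 0.0085227; these sum to 0.021275.
The posterior is then P(bowl A | data) = 0.45068, P(bowl B | data) = 0.11115, P(bowl C | data) = 0.037557, P(bowl D | data) = 0.40061.
So P(black next | data) = Σ P(black next | H) P(H | data) = (3/4)(0.45068) + (8/9)(0.11115) + (1/4)(0.037557) + (1/2)(0.40061) = 0.64651.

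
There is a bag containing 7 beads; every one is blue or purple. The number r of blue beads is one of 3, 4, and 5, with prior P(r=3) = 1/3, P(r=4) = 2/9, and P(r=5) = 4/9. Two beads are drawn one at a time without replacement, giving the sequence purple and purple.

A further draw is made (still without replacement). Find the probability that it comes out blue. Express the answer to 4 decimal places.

0.7000

Under each hypothesis, the probability of the observed sequence is: P(data | r = 3) = (4/7)(3/6) = 2/7; P(data | r = 4) = (3/7)(2/6) = 1/7; P(data | r = 5) = (2/7)(1/6) = 1/21.
Weighting by the prior gives 1/3 · 2/7 = 2/21, 2/9 · 1/7 = 2/63, 4/9 · 1/21 = 4/189; these sum to 4/27.
The posterior is then P(r = 3 | data) = 9/14, P(r = 4 | data) = 3/14, P(r = 5 | data) = 1/7.
The predictive probability is P(blue next | data) = (3/5)(9/14) + (4/5)(3/14) + (1)(1/7) = 7/10.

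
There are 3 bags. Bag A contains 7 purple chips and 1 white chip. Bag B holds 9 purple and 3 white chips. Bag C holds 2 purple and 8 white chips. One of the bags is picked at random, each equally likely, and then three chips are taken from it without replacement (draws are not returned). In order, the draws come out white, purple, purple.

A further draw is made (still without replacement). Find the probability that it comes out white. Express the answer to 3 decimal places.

0.188

Under each hypothesis, the probability of the observed sequence is: P(data | bag A) = (1/8)(7/7)(6/6) = 0.125; P(data | bag B) = (3/12)(9/11)(8/10) = 0.16364; P(data | bag C) = (8/10)(2/9)(1/8) = 0.022222.
Weighting by the prior gives 1/3 · 0.125 = 0.041667, 1/3 · 0.16364 = 0.054545, 1/3 · 0.022222 = 0.0074074; these sum to 0.10362.
The posterior is then P(bag A | data) = 0.40211, P(bag B | data) = 0.5264, P(bag C | data) = 0.071487.
Averaging over the posterior, P(white next | data) = (0)(0.40211) + (2/9)(0.5264) + (1)(0.071487) = 0.18846.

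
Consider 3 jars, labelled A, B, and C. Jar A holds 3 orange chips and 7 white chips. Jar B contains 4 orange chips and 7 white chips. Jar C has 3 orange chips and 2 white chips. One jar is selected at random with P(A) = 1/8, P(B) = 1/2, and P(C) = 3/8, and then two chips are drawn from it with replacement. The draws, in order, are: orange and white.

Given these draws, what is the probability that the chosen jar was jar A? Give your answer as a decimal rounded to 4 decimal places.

The likelihood of the observed sequence under each hypothesis: P(data | jar A) = (3/10)(7/10) = 0.21; P(data | jar B) = (4/11)(7/11) = 0.2314; P(data | jar C) = (3/5)(2/5) = 0.24.
The prior-weighted likelihoods are 1/8 · 0.21 = 0.02625, 1/2 · 0.2314 = 0.1157, 3/8 · 0.24 = 0.09; with total 0.23195.
Therefore the posterior P(jar A | data) = (0.02625) / (0.23195) = 0.11317.

0.1132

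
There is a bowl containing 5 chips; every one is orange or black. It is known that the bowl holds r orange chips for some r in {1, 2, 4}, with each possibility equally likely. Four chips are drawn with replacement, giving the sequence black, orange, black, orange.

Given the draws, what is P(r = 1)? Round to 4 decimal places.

0.2353

For each hypothesis, P(data | H) works out to: P(data | r = 1) = (4/5)(1/5)(4/5)(1/5) = 0.0256; P(data | r = 2) = (3/5)(2/5)(3/5)(2/5) = 0.0576; P(data | r = 4) = (1/5)(4/5)(1/5)(4/5) = 0.0256.
The prior-weighted likelihoods are 1/3 · 0.0256 = 0.0085333, 1/3 · 0.0576 = 0.0192, 1/3 · 0.0256 = 0.0085333; summing to 0.036267.
By Bayes' rule, P(r = 1 | data) = (0.0085333) / (0.036267) = 0.23529.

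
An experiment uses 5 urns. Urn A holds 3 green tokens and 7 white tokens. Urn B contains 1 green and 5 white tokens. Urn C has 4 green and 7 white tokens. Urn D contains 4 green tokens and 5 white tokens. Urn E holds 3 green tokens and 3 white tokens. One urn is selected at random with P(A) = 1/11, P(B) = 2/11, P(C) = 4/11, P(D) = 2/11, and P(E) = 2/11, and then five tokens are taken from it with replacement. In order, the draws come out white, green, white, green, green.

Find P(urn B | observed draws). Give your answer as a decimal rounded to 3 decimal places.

For each hypothesis, P(data | H) works out to: P(data | urn A) = (7/10)(3/10)(7/10)(3/10)(3/10) = 0.01323; P(data | urn B) = (5/6)(1/6)(5/6)(1/6)(1/6) = 0.003215; P(data | urn C) = (7/11)(4/11)(7/11)(4/11)(4/11) = 0.019472; P(data | urn D) = (5/9)(4/9)(5/9)(4/9)(4/9) = 0.027096; P(data | urn E) = (3/6)(3/6)(3/6)(3/6)(3/6) = 0.03125.
Multiplying each by its prior: 1/11 · 0.01323 = 0.0012027, 2/11 · 0.003215 = 0.00058455, 4/11 · 0.019472 = 0.0070808, 2/11 · 0.027096 = 0.0049266, 2/11 · 0.03125 = 0.0056818; summing to 0.019476.
Therefore the posterior P(urn B | data) = (0.00058455) / (0.019476) = 0.030013.

0.030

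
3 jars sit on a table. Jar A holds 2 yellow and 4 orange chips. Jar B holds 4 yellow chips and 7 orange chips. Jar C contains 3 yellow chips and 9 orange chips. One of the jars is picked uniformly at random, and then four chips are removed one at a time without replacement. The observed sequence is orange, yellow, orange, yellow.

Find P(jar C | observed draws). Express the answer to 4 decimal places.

Compute the likelihood of the observed sequence for each case: P(data | jar A) = (4/6)(2/5)(3/4)(1/3) = 1/15; P(data | jar B) = (7/11)(4/10)(6/9)(3/8) = 7/110; P(data | jar C) = (9/12)(3/11)(8/10)(2/9) = 2/55.
Multiplying each by its prior: 1/3 · 1/15 = 1/45, 1/3 · 7/110 = 7/330, 1/3 · 2/55 = 2/165; these sum to 1/18.
By Bayes' rule, P(jar C | data) = (2/165) / (1/18) = 12/55.

0.2182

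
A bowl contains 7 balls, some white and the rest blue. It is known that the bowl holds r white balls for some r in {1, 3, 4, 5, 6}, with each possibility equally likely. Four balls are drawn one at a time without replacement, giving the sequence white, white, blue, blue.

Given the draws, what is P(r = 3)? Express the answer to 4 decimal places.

For each hypothesis, P(data | H) works out to: P(data | r = 1) = (1/7)(0/6) = 0; P(data | r = 3) = (3/7)(2/6)(4/5)(3/4) = 3/35; P(data | r = 4) = (4/7)(3/6)(3/5)(2/4) = 3/35; P(data | r = 5) = (5/7)(4/6)(2/5)(1/4) = 1/21; P(data | r = 6) = (6/7)(5/6)(1/5)(0/4) = 0.
The prior-weighted likelihoods are 1/5 · 0 = 0, 1/5 · 3/35 = 3/175, 1/5 · 3/35 = 3/175, 1/5 · 1/21 = 1/105, 1/5 · 0 = 0; summing to 23/525.
Therefore the posterior P(r = 3 | data) = (3/175) / (23/525) = 9/23.

0.3913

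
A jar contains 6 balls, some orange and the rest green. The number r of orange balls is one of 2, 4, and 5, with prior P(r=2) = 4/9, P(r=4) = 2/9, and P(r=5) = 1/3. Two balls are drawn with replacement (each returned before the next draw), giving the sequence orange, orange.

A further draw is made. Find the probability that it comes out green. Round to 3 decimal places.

0.275

Under each hypothesis, the probability of the observed sequence is: P(data | r = 2) = (2/6)(2/6) = 1/9; P(data | r = 4) = (4/6)(4/6) = 4/9; P(data | r = 5) = (5/6)(5/6) = 25/36.
Multiplying each by its prior: 4/9 · 1/9 = 4/81, 2/9 · 4/9 = 8/81, 1/3 · 25/36 = 25/108; with total 41/108.
Dividing through by the total gives posterior P(r = 2 | data) = 16/123, P(r = 4 | data) = 32/123, P(r = 5 | data) = 25/41.
Averaging over the posterior, P(green next | data) = (2/3)(16/123) + (1/3)(32/123) + (1/6)(25/41) = 203/738.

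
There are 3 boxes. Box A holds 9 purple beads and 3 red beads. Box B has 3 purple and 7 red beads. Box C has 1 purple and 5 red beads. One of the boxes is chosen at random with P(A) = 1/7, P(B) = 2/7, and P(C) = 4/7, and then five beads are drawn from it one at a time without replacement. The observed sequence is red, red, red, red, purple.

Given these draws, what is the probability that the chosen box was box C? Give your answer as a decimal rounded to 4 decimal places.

Compute the likelihood of the observed sequence for each case: P(data | box A) = (3/12)(2/11)(1/10)(0/9) = 0; P(data | box B) = (7/10)(6/9)(5/8)(4/7)(3/6) = 1/12; P(data | box C) = (5/6)(4/5)(3/4)(2/3)(1/2) = 1/6.
The prior-weighted likelihoods are 1/7 · 0 = 0, 2/7 · 1/12 = 1/42, 4/7 · 1/6 = 2/21; summing to 5/42.
Hence P(box C | data) = (2/21) / (5/42) = 4/5.

0.8000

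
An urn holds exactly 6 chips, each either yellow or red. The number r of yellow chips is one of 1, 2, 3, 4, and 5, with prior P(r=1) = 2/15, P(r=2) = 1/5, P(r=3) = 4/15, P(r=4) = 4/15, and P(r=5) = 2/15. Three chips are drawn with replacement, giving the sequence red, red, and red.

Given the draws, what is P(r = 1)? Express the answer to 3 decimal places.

0.428

For each hypothesis, P(data | H) works out to: P(data | r = 1) = (5/6)(5/6)(5/6) = 0.5787; P(data | r = 2) = (4/6)(4/6)(4/6) = 0.2963; P(data | r = 3) = (3/6)(3/6)(3/6) = 0.125; P(data | r = 4) = (2/6)(2/6)(2/6) = 0.037037; P(data | r = 5) = (1/6)(1/6)(1/6) = 0.0046296.
Weighting by the prior gives 2/15 · 0.5787 = 0.07716, 1/5 · 0.2963 = 0.059259, 4/15 · 0.125 = 0.033333, 4/15 · 0.037037 = 0.0098765, 2/15 · 0.0046296 = 0.00061728; with total 0.18025.
Hence P(r = 1 | data) = (0.07716) / (0.18025) = 0.42808.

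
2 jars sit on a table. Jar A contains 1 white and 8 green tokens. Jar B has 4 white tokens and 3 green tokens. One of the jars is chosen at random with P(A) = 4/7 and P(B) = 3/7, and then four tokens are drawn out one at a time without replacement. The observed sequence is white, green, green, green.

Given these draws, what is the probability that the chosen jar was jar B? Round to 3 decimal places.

0.162

Compute the likelihood of the observed sequence for each case: P(data | jar A) = (1/9)(8/8)(7/7)(6/6) = 0.11111; P(data | jar B) = (4/7)(3/6)(2/5)(1/4) = 0.028571.
The prior-weighted likelihoods are 4/7 · 0.11111 = 0.063492, 3/7 · 0.028571 = 0.012245; these sum to 0.075737.
Therefore the posterior P(jar B | data) = (0.012245) / (0.075737) = 0.16168.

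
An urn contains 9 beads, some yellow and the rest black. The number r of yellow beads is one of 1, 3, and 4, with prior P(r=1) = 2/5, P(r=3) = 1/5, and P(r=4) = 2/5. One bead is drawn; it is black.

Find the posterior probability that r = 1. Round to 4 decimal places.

The likelihood of this draw under each hypothesis: P(data | r = 1) = (8/9) = 8/9; P(data | r = 3) = (6/9) = 2/3; P(data | r = 4) = (5/9) = 5/9.
Multiplying each by its prior: 2/5 · 8/9 = 16/45, 1/5 · 2/3 = 2/15, 2/5 · 5/9 = 2/9; summing to 32/45.
So P(r = 1 | data) = (16/45) / (32/45) = 1/2.

0.5000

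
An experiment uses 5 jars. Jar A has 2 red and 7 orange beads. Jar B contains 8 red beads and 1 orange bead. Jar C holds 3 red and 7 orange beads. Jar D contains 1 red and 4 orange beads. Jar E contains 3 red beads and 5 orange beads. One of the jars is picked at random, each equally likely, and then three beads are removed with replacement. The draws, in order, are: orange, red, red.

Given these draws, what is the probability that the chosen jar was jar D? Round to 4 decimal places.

0.1035

For each hypothesis, P(data | H) works out to: P(data | jar A) = (7/9)(2/9)(2/9) = 0.038409; P(data | jar B) = (1/9)(8/9)(8/9) = 0.087791; P(data | jar C) = (7/10)(3/10)(3/10) = 0.063; P(data | jar D) = (4/5)(1/5)(1/5) = 0.032; P(data | jar E) = (5/8)(3/8)(3/8) = 0.087891.
Multiplying each by its prior: 1/5 · 0.038409 = 0.0076818, 1/5 · 0.087791 = 0.017558, 1/5 · 0.063 = 0.0126, 1/5 · 0.032 = 0.0064, 1/5 · 0.087891 = 0.017578; these sum to 0.061818.
Therefore the posterior P(jar D | data) = (0.0064) / (0.061818) = 0.10353.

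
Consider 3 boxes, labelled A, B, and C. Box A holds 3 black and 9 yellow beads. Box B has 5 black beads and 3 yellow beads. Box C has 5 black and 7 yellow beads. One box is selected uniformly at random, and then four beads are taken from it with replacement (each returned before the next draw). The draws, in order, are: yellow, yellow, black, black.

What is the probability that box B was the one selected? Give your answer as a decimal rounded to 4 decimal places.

0.3683

The likelihood of the observed sequence under each hypothesis: P(data | box A) = (9/12)(9/12)(3/12)(3/12) = 0.035156; P(data | box B) = (3/8)(3/8)(5/8)(5/8) = 0.054932; P(data | box C) = (7/12)(7/12)(5/12)(5/12) = 0.059076.
Multiplying each by its prior: 1/3 · 0.035156 = 0.011719, 1/3 · 0.054932 = 0.018311, 1/3 · 0.059076 = 0.019692; these sum to 0.049721.
Hence P(box B | data) = (0.018311) / (0.049721) = 0.36826.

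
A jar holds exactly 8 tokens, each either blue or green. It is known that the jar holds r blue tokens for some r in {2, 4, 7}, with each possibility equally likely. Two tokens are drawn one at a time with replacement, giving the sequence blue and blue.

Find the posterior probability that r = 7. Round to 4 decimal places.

Compute the likelihood of the observed sequence for each case: P(data | r = 2) = (2/8)(2/8) = 1/16; P(data | r = 4) = (4/8)(4/8) = 1/4; P(data | r = 7) = (7/8)(7/8) = 49/64.
Weighting by the prior gives 1/3 · 1/16 = 1/48, 1/3 · 1/4 = 1/12, 1/3 · 49/64 = 49/192; summing to 23/64.
So P(r = 7 | data) = (49/192) / (23/64) = 49/69.

0.7101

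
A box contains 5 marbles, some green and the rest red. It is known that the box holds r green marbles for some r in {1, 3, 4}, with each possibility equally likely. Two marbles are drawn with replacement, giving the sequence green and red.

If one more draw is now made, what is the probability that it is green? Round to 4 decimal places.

0.5429

Under each hypothesis, the probability of the observed sequence is: P(data | r = 1) = (1/5)(4/5) = 4/25; P(data | r = 3) = (3/5)(2/5) = 6/25; P(data | r = 4) = (4/5)(1/5) = 4/25.
Multiplying each by its prior: 1/3 · 4/25 = 4/75, 1/3 · 6/25 = 2/25, 1/3 · 4/25 = 4/75; with total 14/75.
Dividing through by the total gives posterior P(r = 1 | data) = 2/7, P(r = 3 | data) = 3/7, P(r = 4 | data) = 2/7.
The predictive probability is P(green next | data) = (1/5)(2/7) + (3/5)(3/7) + (4/5)(2/7) = 19/35.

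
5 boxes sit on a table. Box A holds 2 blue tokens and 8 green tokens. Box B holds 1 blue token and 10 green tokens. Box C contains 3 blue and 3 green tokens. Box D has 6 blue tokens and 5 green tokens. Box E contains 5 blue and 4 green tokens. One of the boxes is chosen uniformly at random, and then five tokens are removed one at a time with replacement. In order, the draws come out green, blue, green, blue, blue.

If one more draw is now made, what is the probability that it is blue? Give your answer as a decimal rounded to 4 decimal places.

Under each hypothesis, the probability of the observed sequence is: P(data | box A) = (8/10)(2/10)(8/10)(2/10)(2/10) = 0.00512; P(data | box B) = (10/11)(1/11)(10/11)(1/11)(1/11) = 0.00062092; P(data | box C) = (3/6)(3/6)(3/6)(3/6)(3/6) = 0.03125; P(data | box D) = (5/11)(6/11)(5/11)(6/11)(6/11) = 0.03353; P(data | box E) = (4/9)(5/9)(4/9)(5/9)(5/9) = 0.03387.
Weighting by the prior gives 1/5 · 0.00512 = 0.001024, 1/5 · 0.00062092 = 0.00012418, 1/5 · 0.03125 = 0.00625, 1/5 · 0.03353 = 0.006706, 1/5 · 0.03387 = 0.006774; these sum to 0.020878.
Normalising, the posterior is P(box A | data) = 0.049046, P(box B | data) = 0.005948, P(box C | data) = 0.29936, P(box D | data) = 0.32119, P(box E | data) = 0.32446.
So P(blue next | data) = Σ P(blue next | H) P(H | data) = (1/5)(0.049046) + (1/11)(0.005948) + (1/2)(0.29936) + (6/11)(0.32119) + (5/9)(0.32446) = 0.51548.

0.5155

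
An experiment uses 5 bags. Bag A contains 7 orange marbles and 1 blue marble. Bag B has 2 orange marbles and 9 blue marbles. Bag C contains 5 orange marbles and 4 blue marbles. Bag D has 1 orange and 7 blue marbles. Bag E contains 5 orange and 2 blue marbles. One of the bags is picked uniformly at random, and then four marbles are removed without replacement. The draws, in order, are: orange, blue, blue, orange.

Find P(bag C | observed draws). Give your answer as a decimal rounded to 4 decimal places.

0.5467

For each hypothesis, P(data | H) works out to: P(data | bag A) = (7/8)(1/7)(0/6) = 0; P(data | bag B) = (2/11)(9/10)(8/9)(1/8) = 0.018182; P(data | bag C) = (5/9)(4/8)(3/7)(4/6) = 0.079365; P(data | bag D) = (1/8)(7/7)(6/6)(0/5) = 0; P(data | bag E) = (5/7)(2/6)(1/5)(4/4) = 0.047619.
Multiplying each by its prior: 1/5 · 0 = 0, 1/5 · 0.018182 = 0.0036364, 1/5 · 0.079365 = 0.015873, 1/5 · 0 = 0, 1/5 · 0.047619 = 0.0095238; summing to 0.029033.
Hence P(bag C | data) = (0.015873) / (0.029033) = 0.54672.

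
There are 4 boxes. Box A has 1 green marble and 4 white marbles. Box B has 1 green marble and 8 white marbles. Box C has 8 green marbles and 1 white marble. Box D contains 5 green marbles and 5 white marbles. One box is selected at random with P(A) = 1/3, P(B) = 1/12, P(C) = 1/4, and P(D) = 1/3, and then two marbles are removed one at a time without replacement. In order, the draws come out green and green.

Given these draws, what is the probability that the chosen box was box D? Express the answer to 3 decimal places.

0.276

The likelihood of the observed sequence under each hypothesis: P(data | box A) = (1/5)(0/4) = 0; P(data | box B) = (1/9)(0/8) = 0; P(data | box C) = (8/9)(7/8) = 7/9; P(data | box D) = (5/10)(4/9) = 2/9.
Multiplying each by its prior: 1/3 · 0 = 0, 1/12 · 0 = 0, 1/4 · 7/9 = 7/36, 1/3 · 2/9 = 2/27; these sum to 29/108.
Hence P(box D | data) = (2/27) / (29/108) = 8/29.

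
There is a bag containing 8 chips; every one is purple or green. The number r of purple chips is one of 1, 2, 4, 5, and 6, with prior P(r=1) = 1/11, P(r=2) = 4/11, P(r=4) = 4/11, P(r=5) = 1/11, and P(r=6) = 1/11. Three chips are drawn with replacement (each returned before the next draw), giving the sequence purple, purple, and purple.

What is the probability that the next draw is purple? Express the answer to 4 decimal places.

For each hypothesis, P(data | H) works out to: P(data | r = 1) = (1/8)(1/8)(1/8) = 0.0019531; P(data | r = 2) = (2/8)(2/8)(2/8) = 0.015625; P(data | r = 4) = (4/8)(4/8)(4/8) = 0.125; P(data | r = 5) = (5/8)(5/8)(5/8) = 0.24414; P(data | r = 6) = (6/8)(6/8)(6/8) = 0.42188.
Weighting by the prior gives 1/11 · 0.0019531 = 0.00017756, 4/11 · 0.015625 = 0.0056818, 4/11 · 0.125 = 0.045455, 1/11 · 0.24414 = 0.022195, 1/11 · 0.42188 = 0.038352; summing to 0.11186.
Dividing through by the total gives posterior P(r = 1 | data) = 0.0015873, P(r = 2 | data) = 0.050794, P(r = 4 | data) = 0.40635, P(r = 5 | data) = 0.19841, P(r = 6 | data) = 0.34286.
Averaging over the posterior, P(purple next | data) = (1/8)(0.0015873) + (1/4)(0.050794) + (1/2)(0.40635) + (5/8)(0.19841) + (3/4)(0.34286) = 0.59722.

0.5972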